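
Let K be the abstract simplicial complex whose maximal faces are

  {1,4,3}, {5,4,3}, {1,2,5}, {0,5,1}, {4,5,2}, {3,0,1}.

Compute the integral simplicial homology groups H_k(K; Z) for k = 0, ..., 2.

We work with the vertex ordering 0 < 1 < 2 < 3 < 4 < 5. The simplices of K, each written with vertices in increasing order, are:

  0-simplices (6): [0], [1], [2], [3], [4], [5]
  1-simplices (12): [0,1], [0,3], [0,5], [1,2], [1,3], [1,4], [1,5], [2,4], [2,5], [3,4], [3,5], [4,5]
  2-simplices (6): [0,1,3], [0,1,5], [1,2,5], [1,3,4], [2,4,5], [3,4,5]

Hence C_0 ≅ Z^6, C_1 ≅ Z^12, C_2 ≅ Z^6.

Boundary ∂_1: C_1 → C_0 sends each edge [p,q] (with p < q) to q − p.
The 6×12 boundary matrix has rank 5 and Smith normal form diag(1,1,1,1,1).

Boundary ∂_2: C_2 → C_1 maps a triangle to the signed sum of its edges. For instance
  ∂[1,2,5] = [2,5] − [1,5] + [1,2],
  ∂[1,3,4] = [3,4] − [1,4] + [1,3].
This gives a 12×6 integer matrix of rank 6; reducing to Smith normal form yields diagonal entries (1,1,1,1,1,1).

From H_k ≅ ker(∂_k) / im(∂_{k+1}) we obtain:

  H_0: rank C_0 − rank ∂_1 = 6 − 5 = 1, and the invariant factors of ∂_1 are all 1, so H_0 = Z.
  H_1: rank ker ∂_1 − rank ∂_2 = (12 − 5) − 6 = 1, and the invariant factors of ∂_2 are all 1, so H_1 = Z.
  H_2: rank ker ∂_2 − rank ∂_3 = (6 − 6) − 0 = 0, and there is no ∂_3, so H_2 = 0.

H_0 ≅ Z,  H_1 ≅ Z,  H_2 = 0.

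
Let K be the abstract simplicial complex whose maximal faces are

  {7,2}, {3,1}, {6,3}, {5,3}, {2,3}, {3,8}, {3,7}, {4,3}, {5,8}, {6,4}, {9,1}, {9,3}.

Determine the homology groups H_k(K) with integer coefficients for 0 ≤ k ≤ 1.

K has 9 vertices, 12 edges.
rank ∂_0 = 0, rank ∂_1 = 8 ⇒ b_0 = 9 − 0 − 8 = 1; all invariant factors of ∂_1 are 1 so no torsion. So H_0 = Z.
rank ∂_1 = 8, rank ∂_2 = 0 ⇒ b_1 = 12 − 8 − 0 = 4. So H_1 = Z^4.

H_0 = Z,  H_1 = Z^4.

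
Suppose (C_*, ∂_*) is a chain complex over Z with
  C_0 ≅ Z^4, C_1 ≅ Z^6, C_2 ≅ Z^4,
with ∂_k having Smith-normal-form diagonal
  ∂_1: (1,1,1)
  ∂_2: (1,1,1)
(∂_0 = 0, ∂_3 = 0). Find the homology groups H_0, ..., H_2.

H_0: b_0 = 4 − 0 − 3 = 1; torsion from ∂_1 factors > 1: none. So H_0 = Z.
H_1: b_1 = 6 − 3 − 3 = 0; torsion from ∂_2 factors > 1: none. So H_1 = 0.
H_2: b_2 = 4 − 3 − 0 = 1; torsion from ∂_3 factors > 1: none. So H_2 = Z.

H_0 = Z,  H_1 = 0,  H_2 = Z.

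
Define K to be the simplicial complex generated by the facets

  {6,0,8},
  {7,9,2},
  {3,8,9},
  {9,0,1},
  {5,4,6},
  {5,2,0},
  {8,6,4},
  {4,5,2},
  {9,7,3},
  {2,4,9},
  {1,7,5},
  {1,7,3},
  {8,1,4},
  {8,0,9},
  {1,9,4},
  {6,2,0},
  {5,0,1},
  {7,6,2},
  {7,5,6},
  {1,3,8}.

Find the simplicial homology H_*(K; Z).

We work with the vertex ordering 0 < 1 < 2 < 3 < 4 < 5 < 6 < 7 < 8 < 9. The simplices of K, each written with vertices in increasing order, are:

  0-simplices (10): [0], [1], [2], [3], [4], [5], [6], [7], [8], [9]
  1-simplices (30): (30 of them)
  2-simplices (20): (20 of them)

Hence C_0 ≅ Z^10, C_1 ≅ Z^30, C_2 ≅ Z^20.

Boundary ∂_1: C_1 → C_0 sends each edge [p,q] (with p < q) to q − p.
This gives a 10×30 integer matrix of rank 9; reducing to Smith normal form yields diagonal entries (1,1,1,1,1,1,1,1,1).

Boundary ∂_2: C_2 → C_1 acts by ∂[p,q,r] = [q,r] − [p,r] + [p,q]. For instance
  ∂[1,5,7] = [5,7] − [1,7] + [1,5],
  ∂[1,3,7] = [3,7] − [1,7] + [1,3].
As a 30×20 matrix over Z this has rank 20, with invariant factors (1,1,1,1,1,1,1,1,1,1,1,1,1,1,1,1,1,1,1,2).

Now H_k = ker ∂_k / im ∂_{k+1}, so:

  H_0: rank C_0 − rank ∂_1 = 10 − 9 = 1, and the invariant factors of ∂_1 are all 1, so H_0 = Z.
  H_1: rank ker ∂_1 − rank ∂_2 = (30 − 9) − 20 = 1, and ∂_2 has invariant factor 2 > 1, so H_1 = Z × Z/2.
  H_2: rank ker ∂_2 − rank ∂_3 = (20 − 20) − 0 = 0, and there is no ∂_3, so H_2 = 0.

(K is a triangulation of the Klein bottle.)

H_0 = Z,  H_1 = Z × Z/2,  H_2 = 0.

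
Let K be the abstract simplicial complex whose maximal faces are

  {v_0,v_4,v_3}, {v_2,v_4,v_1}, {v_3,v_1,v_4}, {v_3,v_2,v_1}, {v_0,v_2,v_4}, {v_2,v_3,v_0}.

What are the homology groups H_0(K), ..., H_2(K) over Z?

H_0 = Z,  H_1 = 0,  H_2 = Z.

Take the total order v_0 < v_1 < v_2 < v_3 < v_4 on the vertex set. Then K (dimension 2) consists of the simplices:

  0-simplices (5): [v_0], [v_1], [v_2], [v_3], [v_4]
  1-simplices (9): [v_0,v_2], [v_0,v_3], [v_0,v_4], [v_1,v_2], [v_1,v_3], [v_1,v_4], [v_2,v_3], [v_2,v_4], [v_3,v_4]
  2-simplices (6): [v_0,v_2,v_3], [v_0,v_2,v_4], [v_0,v_3,v_4], [v_1,v_2,v_3], [v_1,v_2,v_4], [v_1,v_3,v_4]

so the chain groups are C_0 ≅ Z^5, C_1 ≅ Z^9, C_2 ≅ Z^6.

∂_1: C_1 → C_0 maps an edge to its endpoints' difference, ∂[p,q] = q − p.
The resulting 5×9 matrix has rank 4, and its Smith normal form has invariant factors (1,1,1,1).

∂_2: C_2 → C_1 acts by ∂[p,q,r] = [q,r] − [p,r] + [p,q]. For instance
  ∂[v_0,v_3,v_4] = [v_3,v_4] − [v_0,v_4] + [v_0,v_3],
  ∂[v_1,v_2,v_4] = [v_2,v_4] − [v_1,v_4] + [v_1,v_2].
This gives a 9×6 integer matrix of rank 5; reducing to Smith normal form yields diagonal entries (1,1,1,1,1).

Reading off H_k = ker ∂_k / im ∂_{k+1}:

  H_0: rank C_0 − rank ∂_1 = 5 − 4 = 1, and the invariant factors of ∂_1 are all 1, so H_0 = Z.
  H_1: rank ker ∂_1 − rank ∂_2 = (9 − 4) − 5 = 0, and the invariant factors of ∂_2 are all 1, so H_1 = 0.
  H_2: rank ker ∂_2 − rank ∂_3 = (6 − 5) − 0 = 1, and there is no ∂_3, so H_2 = Z.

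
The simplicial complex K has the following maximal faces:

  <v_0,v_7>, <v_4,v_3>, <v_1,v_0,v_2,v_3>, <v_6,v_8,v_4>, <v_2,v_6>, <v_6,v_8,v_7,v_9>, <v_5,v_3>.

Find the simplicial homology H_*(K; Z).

H_0 = Z,  H_1 = Z^2,  H_2 = 0,  H_3 = 0.

Take the total order v_0 < v_1 < v_2 < v_3 < v_4 < v_5 < v_6 < v_7 < v_8 < v_9 on the vertex set. Then K (dimension 3) consists of the simplices:

  0-simplices (10): [v_0], [v_1], [v_2], [v_3], [v_4], [v_5], [v_6], [v_7], [v_8], [v_9]
  1-simplices (18): (18 of them)
  2-simplices (9): [v_0,v_1,v_2], [v_0,v_1,v_3], [v_0,v_2,v_3], [v_1,v_2,v_3], [v_4,v_6,v_8], [v_6,v_7,v_8], [v_6,v_7,v_9], [v_6,v_8,v_9], [v_7,v_8,v_9]
  3-simplices (2): [v_0,v_1,v_2,v_3], [v_6,v_7,v_8,v_9]

so the chain groups are C_0 ≅ Z^10, C_1 ≅ Z^18, C_2 ≅ Z^9, C_3 ≅ Z^2.

∂_1: C_1 → C_0 is given by ∂[p,q] = [q] − [p]. For instance
  ∂[v_3,v_4] = [v_4] − [v_3].
As a 10×18 matrix over Z this has rank 9, with invariant factors (1,1,1,1,1,1,1,1,1).

Boundary ∂_2: C_2 → C_1 sends each 2-simplex [p,q,r] to [q,r] − [p,r] + [p,q]. For instance
  ∂[v_0,v_1,v_2] = [v_1,v_2] − [v_0,v_2] + [v_0,v_1],
  ∂[v_6,v_8,v_9] = [v_8,v_9] − [v_6,v_9] + [v_6,v_8].
As a 18×9 matrix over Z this has rank 7, with invariant factors (1,1,1,1,1,1,1).

∂_3: C_3 → C_2 sends each 3-simplex σ to the alternating sum Σ_i (−1)^i (σ with its i-th vertex removed). For instance
  ∂[v_0,v_1,v_2,v_3] = [v_1,v_2,v_3] − [v_0,v_2,v_3] + [v_0,v_1,v_3] − [v_0,v_1,v_2],
  ∂[v_6,v_7,v_8,v_9] = [v_7,v_8,v_9] − [v_6,v_8,v_9] + [v_6,v_7,v_9] − [v_6,v_7,v_8].
The resulting 9×2 matrix has rank 2, and its Smith normal form has invariant factors (1,1).

Reading off H_k = ker ∂_k / im ∂_{k+1}:

  H_0: rank C_0 − rank ∂_1 = 10 − 9 = 1, and the invariant factors of ∂_1 are all 1, so H_0 ≅ Z.
  H_1: rank ker ∂_1 − rank ∂_2 = (18 − 9) − 7 = 2, and the invariant factors of ∂_2 are all 1, so H_1 ≅ Z^2.
  H_2: rank ker ∂_2 − rank ∂_3 = (9 − 7) − 2 = 0, and the invariant factors of ∂_3 are all 1, so H_2 ≅ 0.
  H_3: rank ker ∂_3 − rank ∂_4 = (2 − 2) − 0 = 0, and there is no ∂_4, so H_3 ≅ 0.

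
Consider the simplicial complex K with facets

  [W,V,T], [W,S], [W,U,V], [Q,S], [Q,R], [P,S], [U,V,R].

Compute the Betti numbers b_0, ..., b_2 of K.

Order the vertices as P < Q < R < S < T < U < V < W. Listing each simplex with vertices in this order, K has dimension 2 with simplices:

  0-simplices (8): P, Q, R, S, T, U, V, W
  1-simplices (11): PS, QR, QS, RU, RV, SW, TV, TW, UV, UW, VW
  2-simplices (3): RUV, TVW, UVW

so the chain groups are C_0 ≅ Z^8, C_1 ≅ Z^11, C_2 ≅ Z^3.

∂_1: C_1 → C_0 sends each edge [p,q] (with p < q) to q − p.
The 8×11 boundary matrix has rank 7 and Smith normal form diag(1,1,1,1,1,1,1).

∂_2: C_2 → C_1 sends each 2-simplex [p,q,r] to [q,r] − [p,r] + [p,q]. For instance
  ∂RUV = UV − RV + RU,
  ∂TVW = VW − TW + TV.
As a 11×3 matrix over Z this has rank 3, with invariant factors (1,1,1).

Now H_k = ker ∂_k / im ∂_{k+1}, so:

  H_0: rank C_0 − rank ∂_1 = 8 − 7 = 1, and the invariant factors of ∂_1 are all 1, so H_0 ≅ Z.
  H_1: rank ker ∂_1 − rank ∂_2 = (11 − 7) − 3 = 1, and the invariant factors of ∂_2 are all 1, so H_1 ≅ Z.
  H_2: rank ker ∂_2 − rank ∂_3 = (3 − 3) − 0 = 0, and there is no ∂_3, so H_2 ≅ 0.

As a check, the Euler characteristic is 8 − 11 + 3 = 0, which agrees with 1 − 1 + 0 = 0.

Hence the Betti numbers are b_0 = 1, b_1 = 1, b_2 = 0.

b_0 = 1, b_1 = 1, b_2 = 0.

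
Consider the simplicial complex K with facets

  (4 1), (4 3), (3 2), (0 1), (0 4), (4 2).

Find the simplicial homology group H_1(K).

H_1 = Z^2.

Fix the vertex order 0 < 1 < 2 < 3 < 4 and write every simplex with vertices in increasing order. Then dim K = 1 and the simplices of K are:

  0-simplices (5): [0], [1], [2], [3], [4]
  1-simplices (6): [0,1], [0,4], [1,4], [2,3], [2,4], [3,4]

so the chain groups are C_0 ≅ Z^5, C_1 ≅ Z^6.

Boundary ∂_1: C_1 → C_0 is given by ∂[p,q] = [q] − [p]. For instance
  ∂[2,4] = [4] − [2].
The resulting 5×6 matrix has rank 4, and its Smith normal form has invariant factors (1,1,1,1).

Reading off H_k = ker ∂_k / im ∂_{k+1}:

  H_1: rank ker ∂_1 − rank ∂_2 = (6 − 4) − 0 = 2, and there is no ∂_2, so H_1 ≅ Z^2.

(K is a triangulation of a wedge of 2 circles.)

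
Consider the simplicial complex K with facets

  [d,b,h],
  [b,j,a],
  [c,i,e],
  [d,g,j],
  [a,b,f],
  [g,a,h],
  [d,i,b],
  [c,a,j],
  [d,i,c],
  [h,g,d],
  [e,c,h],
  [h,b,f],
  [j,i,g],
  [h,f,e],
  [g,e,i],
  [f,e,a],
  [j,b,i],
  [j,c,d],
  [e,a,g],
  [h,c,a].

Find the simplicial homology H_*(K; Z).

Order the vertices as a < b < c < d < e < f < g < h < i < j. Listing each simplex with vertices in this order, K has dimension 2 with simplices:

  0-simplices (10): a, b, c, d, e, f, g, h, i, j
  1-simplices (30): ab, ac, ae, af, ag, ah, aj, bd, bf, bh, bi, bj, cd, ce, ch, ci, cj, dg, dh, di, dj, ef, eg, eh, ei, fh, gh, gi, gj, ij
  2-simplices (20): abf, abj, ach, acj, aef, aeg, agh, bdh, bdi, bfh, bij, cdi, cdj, ceh, cei, dgh, dgj, efh, egi, gij

Hence C_0 ≅ Z^10, C_1 ≅ Z^30, C_2 ≅ Z^20.

Boundary ∂_1: C_1 → C_0 is given by ∂[p,q] = [q] − [p]. For instance
  ∂aj = j − a.
The resulting 10×30 matrix has rank 9, and its Smith normal form has invariant factors (1,1,1,1,1,1,1,1,1).

Boundary ∂_2: C_2 → C_1 acts by ∂[p,q,r] = [q,r] − [p,r] + [p,q]. For instance
  ∂bfh = fh − bh + bf,
  ∂ach = ch − ah + ac.
As a 30×20 matrix over Z this has rank 20, with invariant factors (1,1,1,1,1,1,1,1,1,1,1,1,1,1,1,1,1,1,1,2).

From H_k ≅ ker(∂_k) / im(∂_{k+1}) we obtain:

  H_0: rank C_0 − rank ∂_1 = 10 − 9 = 1, and the invariant factors of ∂_1 are all 1, so H_0 ≅ Z.
  H_1: rank ker ∂_1 − rank ∂_2 = (30 − 9) − 20 = 1, and ∂_2 has invariant factor 2 > 1, so H_1 ≅ Z ⊕ Z/2Z.
  H_2: rank ker ∂_2 − rank ∂_3 = (20 − 20) − 0 = 0, and there is no ∂_3, so H_2 ≅ 0.

H_0 = Z,  H_1 = Z ⊕ Z/2Z,  H_2 = 0.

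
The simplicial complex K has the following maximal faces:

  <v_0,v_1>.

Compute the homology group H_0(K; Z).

Order the vertices as v_0 < v_1. Listing each simplex with vertices in this order, K has dimension 1 with simplices:

  0-simplices (2): [v_0], [v_1]
  1-simplices (1): [v_0,v_1]

giving chain groups C_0 ≅ Z^2, C_1 ≅ Z^1.

The boundary map ∂_1: C_1 → C_0 is given by ∂[p,q] = [q] − [p].
This gives a 2×1 integer matrix of rank 1; reducing to Smith normal form yields diagonal entries (1).

Now H_k = ker ∂_k / im ∂_{k+1}, so:

  H_0: rank C_0 − rank ∂_1 = 2 − 1 = 1, and the invariant factors of ∂_1 are all 1, so H_0 = Z.

H_0 ≅ Z.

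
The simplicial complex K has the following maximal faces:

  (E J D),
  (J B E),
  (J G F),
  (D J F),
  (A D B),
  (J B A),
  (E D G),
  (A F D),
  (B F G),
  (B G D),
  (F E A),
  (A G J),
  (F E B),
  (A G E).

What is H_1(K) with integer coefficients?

We work with the vertex ordering A < B < D < E < F < G < J. The simplices of K, each written with vertices in increasing order, are:

  0-simplices (7): A, B, D, E, F, G, J
  1-simplices (21): AB, AD, AE, AF, AG, AJ, BD, BE, BF, BG, BJ, DE, DF, DG, DJ, EF, EG, EJ, FG, FJ, GJ
  2-simplices (14): ABD, ABJ, ADF, AEF, AEG, AGJ, BDG, BEF, BEJ, BFG, DEG, DEJ, DFJ, FGJ

giving chain groups C_0 ≅ Z^7, C_1 ≅ Z^21, C_2 ≅ Z^14.

∂_1: C_1 → C_0 sends each edge [p,q] (with p < q) to q − p.
The 7×21 boundary matrix has rank 6 and Smith normal form diag(1,1,1,1,1,1).

The boundary map ∂_2: C_2 → C_1 maps a triangle to the signed sum of its edges. For instance
  ∂BEF = EF − BF + BE,
  ∂FGJ = GJ − FJ + FG.
As a 21×14 matrix over Z this has rank 13, with invariant factors (1,1,1,1,1,1,1,1,1,1,1,1,1).

From H_k ≅ ker(∂_k) / im(∂_{k+1}) we obtain:

  H_1: rank ker ∂_1 − rank ∂_2 = (21 − 6) − 13 = 2, and the invariant factors of ∂_2 are all 1, so H_1 ≅ Z^2.

H_1 = Z^2.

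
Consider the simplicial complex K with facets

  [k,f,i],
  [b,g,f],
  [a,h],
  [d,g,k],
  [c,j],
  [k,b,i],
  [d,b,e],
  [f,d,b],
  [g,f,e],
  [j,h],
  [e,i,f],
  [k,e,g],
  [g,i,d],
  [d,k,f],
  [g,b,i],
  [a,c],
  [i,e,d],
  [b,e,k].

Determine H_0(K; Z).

We work with the vertex ordering a < b < c < d < e < f < g < h < i < j < k. The simplices of K, each written with vertices in increasing order, are:

  0-simplices (11): a, b, c, d, e, f, g, h, i, j, k
  1-simplices (25): ac, ah, bd, be, bf, bg, bi, bk, cj, de, df, dg, di, dk, ef, eg, ei, ek, fg, fi, fk, gi, gk, hj, ik
  2-simplices (14): bde, bdf, bek, bfg, bgi, bik, dei, dfk, dgi, dgk, efg, efi, egk, fik

Hence C_0 ≅ Z^11, C_1 ≅ Z^25, C_2 ≅ Z^14.

The boundary map ∂_1: C_1 → C_0 is given by ∂[p,q] = [q] − [p]. For instance
  ∂gk = k − g.
The 11×25 boundary matrix has rank 9 and Smith normal form diag(1,1,1,1,1,1,1,1,1).

Boundary ∂_2: C_2 → C_1 maps a triangle to the signed sum of its edges. For instance
  ∂efg = fg − eg + ef,
  ∂bdf = df − bf + bd.
This gives a 25×14 integer matrix of rank 13; reducing to Smith normal form yields diagonal entries (1,1,1,1,1,1,1,1,1,1,1,1,1).

From H_k ≅ ker(∂_k) / im(∂_{k+1}) we obtain:

  H_0: rank C_0 − rank ∂_1 = 11 − 9 = 2, and the invariant factors of ∂_1 are all 1, so H_0 = Z^2.

(K is a triangulation of the disjoint union of the circle S^1 and the torus T^2.)

H_0 ≅ Z^2.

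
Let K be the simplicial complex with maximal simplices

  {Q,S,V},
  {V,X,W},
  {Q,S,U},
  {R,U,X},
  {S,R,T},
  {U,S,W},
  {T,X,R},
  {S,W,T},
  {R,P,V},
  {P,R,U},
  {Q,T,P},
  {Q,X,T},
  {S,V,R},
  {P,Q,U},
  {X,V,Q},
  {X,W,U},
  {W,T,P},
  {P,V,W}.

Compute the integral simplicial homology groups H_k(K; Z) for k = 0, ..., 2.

K has 9 vertices, 27 edges, 18 triangles.
rank ∂_0 = 0, rank ∂_1 = 8 ⇒ b_0 = 9 − 0 − 8 = 1; all invariant factors of ∂_1 are 1 so no torsion. So H_0 ≅ Z.
rank ∂_1 = 8, rank ∂_2 = 17 ⇒ b_1 = 27 − 8 − 17 = 2; all invariant factors of ∂_2 are 1 so no torsion. So H_1 ≅ Z^2.
rank ∂_2 = 17, rank ∂_3 = 0 ⇒ b_2 = 18 − 17 − 0 = 1. So H_2 ≅ Z.

H_0 ≅ Z,  H_1 ≅ Z^2,  H_2 ≅ Z.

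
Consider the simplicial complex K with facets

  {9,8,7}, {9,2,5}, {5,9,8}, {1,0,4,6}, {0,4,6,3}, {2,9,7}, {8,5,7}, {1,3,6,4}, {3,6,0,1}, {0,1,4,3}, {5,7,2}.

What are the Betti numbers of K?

Take the total order 0 < 1 < 2 < 3 < 4 < 5 < 6 < 7 < 8 < 9 on the vertex set. Then K (dimension 3) consists of the simplices:

  0-simplices (10): [0], [1], [2], [3], [4], [5], [6], [7], [8], [9]
  1-simplices (19): [0,1], [0,3], [0,4], [0,6], [1,3], [1,4], [1,6], [2,5], [2,7], [2,9], [3,4], [3,6], [4,6], [5,7], [5,8], [5,9], [7,8], [7,9], [8,9]
  2-simplices (16): [0,1,3], [0,1,4], [0,1,6], [0,3,4], [0,3,6], [0,4,6], [1,3,4], [1,3,6], [1,4,6], [2,5,7], [2,5,9], [2,7,9], [3,4,6], [5,7,8], [5,8,9], [7,8,9]
  3-simplices (5): [0,1,3,4], [0,1,3,6], [0,1,4,6], [0,3,4,6], [1,3,4,6]

giving chain groups C_0 ≅ Z^10, C_1 ≅ Z^19, C_2 ≅ Z^16, C_3 ≅ Z^5.

The boundary map ∂_1: C_1 → C_0 is given by ∂[p,q] = [q] − [p].
As a 10×19 matrix over Z this has rank 8, with invariant factors (1,1,1,1,1,1,1,1).

The boundary map ∂_2: C_2 → C_1 acts by ∂[p,q,r] = [q,r] − [p,r] + [p,q]. For instance
  ∂[0,3,4] = [3,4] − [0,4] + [0,3],
  ∂[0,1,4] = [1,4] − [0,4] + [0,1].
As a 19×16 matrix over Z this has rank 11, with invariant factors (1,1,1,1,1,1,1,1,1,1,1).

∂_3: C_3 → C_2 sends each 3-simplex σ to the alternating sum Σ_i (−1)^i (σ with its i-th vertex removed). For instance
  ∂[1,3,4,6] = [3,4,6] − [1,4,6] + [1,3,6] − [1,3,4],
  ∂[0,3,4,6] = [3,4,6] − [0,4,6] + [0,3,6] − [0,3,4].
The 16×5 boundary matrix has rank 4 and Smith normal form diag(1,1,1,1).

Now H_k = ker ∂_k / im ∂_{k+1}, so:

  H_0: rank C_0 − rank ∂_1 = 10 − 8 = 2, and the invariant factors of ∂_1 are all 1, so H_0 ≅ Z^2.
  H_1: rank ker ∂_1 − rank ∂_2 = (19 − 8) − 11 = 0, and the invariant factors of ∂_2 are all 1, so H_1 ≅ 0.
  H_2: rank ker ∂_2 − rank ∂_3 = (16 − 11) − 4 = 1, and the invariant factors of ∂_3 are all 1, so H_2 ≅ Z.
  H_3: rank ker ∂_3 − rank ∂_4 = (5 − 4) − 0 = 1, and there is no ∂_4, so H_3 ≅ Z.

Hence the Betti numbers are b_0 = 2, b_1 = 0, b_2 = 1, b_3 = 1.

b_0 = 2, b_1 = 0, b_2 = 1, b_3 = 1.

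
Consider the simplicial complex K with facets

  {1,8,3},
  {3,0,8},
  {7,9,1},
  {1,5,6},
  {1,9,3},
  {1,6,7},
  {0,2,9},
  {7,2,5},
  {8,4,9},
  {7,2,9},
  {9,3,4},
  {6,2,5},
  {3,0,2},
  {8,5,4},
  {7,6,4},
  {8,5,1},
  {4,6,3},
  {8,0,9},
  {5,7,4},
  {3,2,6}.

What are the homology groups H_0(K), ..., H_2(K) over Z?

H_0 ≅ Z,  H_1 ≅ Z ⊕ Z/2,  H_2 = 0.

Take the total order 0 < 1 < 2 < 3 < 4 < 5 < 6 < 7 < 8 < 9 on the vertex set. Then K (dimension 2) consists of the simplices:

  0-simplices (10): [0], [1], [2], [3], [4], [5], [6], [7], [8], [9]
  1-simplices (30): (30 of them)
  2-simplices (20): (20 of them)

giving chain groups C_0 ≅ Z^10, C_1 ≅ Z^30, C_2 ≅ Z^20.

The boundary map ∂_1: C_1 → C_0 sends each edge [p,q] (with p < q) to q − p.
The 10×30 boundary matrix has rank 9 and Smith normal form diag(1,1,1,1,1,1,1,1,1).

Boundary ∂_2: C_2 → C_1 sends each 2-simplex [p,q,r] to [q,r] − [p,r] + [p,q]. For instance
  ∂[2,3,6] = [3,6] − [2,6] + [2,3],
  ∂[1,6,7] = [6,7] − [1,7] + [1,6].
The 30×20 boundary matrix has rank 20 and Smith normal form diag(1,1,1,1,1,1,1,1,1,1,1,1,1,1,1,1,1,1,1,2).

Computing H_k = (kernel of ∂_k) / (image of ∂_{k+1}):

  H_0: rank C_0 − rank ∂_1 = 10 − 9 = 1, and the invariant factors of ∂_1 are all 1, so H_0 = Z.
  H_1: rank ker ∂_1 − rank ∂_2 = (30 − 9) − 20 = 1, and ∂_2 has invariant factor 2 > 1, so H_1 = Z ⊕ Z/2.
  H_2: rank ker ∂_2 − rank ∂_3 = (20 − 20) − 0 = 0, and there is no ∂_3, so H_2 = 0.

(K is a triangulation of the Klein bottle.)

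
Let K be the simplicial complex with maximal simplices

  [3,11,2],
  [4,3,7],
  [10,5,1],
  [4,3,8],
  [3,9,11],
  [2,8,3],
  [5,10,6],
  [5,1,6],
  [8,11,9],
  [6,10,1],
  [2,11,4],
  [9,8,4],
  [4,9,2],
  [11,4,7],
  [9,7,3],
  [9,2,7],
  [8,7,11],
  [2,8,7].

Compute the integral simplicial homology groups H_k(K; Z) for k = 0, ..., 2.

H_0 = Z^2,  H_1 = Z^2,  H_2 = Z^2.

K has 11 vertices, 27 edges, 18 triangles.
rank ∂_0 = 0, rank ∂_1 = 9 ⇒ b_0 = 11 − 0 − 9 = 2; all invariant factors of ∂_1 are 1 so no torsion. So H_0 ≅ Z^2.
rank ∂_1 = 9, rank ∂_2 = 16 ⇒ b_1 = 27 − 9 − 16 = 2; all invariant factors of ∂_2 are 1 so no torsion. So H_1 ≅ Z^2.
rank ∂_2 = 16, rank ∂_3 = 0 ⇒ b_2 = 18 − 16 − 0 = 2. So H_2 ≅ Z^2.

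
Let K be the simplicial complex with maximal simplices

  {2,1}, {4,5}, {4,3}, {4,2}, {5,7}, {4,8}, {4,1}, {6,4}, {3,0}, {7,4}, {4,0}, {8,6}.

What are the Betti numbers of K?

b_0 = 1, b_1 = 4.

Take the total order 0 < 1 < 2 < 3 < 4 < 5 < 6 < 7 < 8 on the vertex set. Then K (dimension 1) consists of the simplices:

  0-simplices (9): [0], [1], [2], [3], [4], [5], [6], [7], [8]
  1-simplices (12): [0,3], [0,4], [1,2], [1,4], [2,4], [3,4], [4,5], [4,6], [4,7], [4,8], [5,7], [6,8]

Hence C_0 ≅ Z^9, C_1 ≅ Z^12.

The boundary map ∂_1: C_1 → C_0 maps an edge to its endpoints' difference, ∂[p,q] = q − p.
As a 9×12 matrix over Z this has rank 8, with invariant factors (1,1,1,1,1,1,1,1).

Now H_k = ker ∂_k / im ∂_{k+1}, so:

  H_0: rank C_0 − rank ∂_1 = 9 − 8 = 1, and the invariant factors of ∂_1 are all 1, so H_0 ≅ Z.
  H_1: rank ker ∂_1 − rank ∂_2 = (12 − 8) − 0 = 4, and there is no ∂_2, so H_1 ≅ Z^4.

As a check, the Euler characteristic is 9 − 12 = -3, which agrees with 1 − 4 = -3.

Hence the Betti numbers are b_0 = 1, b_1 = 4.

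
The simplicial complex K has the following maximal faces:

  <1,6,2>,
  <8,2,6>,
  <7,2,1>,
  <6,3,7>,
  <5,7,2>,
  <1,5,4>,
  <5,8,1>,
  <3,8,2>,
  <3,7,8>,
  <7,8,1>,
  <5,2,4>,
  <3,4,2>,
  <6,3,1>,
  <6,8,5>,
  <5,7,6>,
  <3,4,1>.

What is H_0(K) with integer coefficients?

H_0 = Z.

Fix the vertex order 1 < 2 < 3 < 4 < 5 < 6 < 7 < 8 and write every simplex with vertices in increasing order. Then dim K = 2 and the simplices of K are:

  0-simplices (8): [1], [2], [3], [4], [5], [6], [7], [8]
  1-simplices (24): (24 of them)
  2-simplices (16): [1,2,6], [1,2,7], [1,3,4], [1,3,6], [1,4,5], [1,5,8], [1,7,8], [2,3,4], [2,3,8], [2,4,5], [2,5,7], [2,6,8], [3,6,7], [3,7,8], [5,6,7], [5,6,8]

so the chain groups are C_0 ≅ Z^8, C_1 ≅ Z^24, C_2 ≅ Z^16.

∂_1: C_1 → C_0 is given by ∂[p,q] = [q] − [p].
As a 8×24 matrix over Z this has rank 7, with invariant factors (1,1,1,1,1,1,1).

The boundary map ∂_2: C_2 → C_1 sends each 2-simplex [p,q,r] to [q,r] − [p,r] + [p,q]. For instance
  ∂[5,6,7] = [6,7] − [5,7] + [5,6],
  ∂[2,5,7] = [5,7] − [2,7] + [2,5].
The resulting 24×16 matrix has rank 15, and its Smith normal form has invariant factors (1,1,1,1,1,1,1,1,1,1,1,1,1,1,1).

Now H_k = ker ∂_k / im ∂_{k+1}, so:

  H_0: rank C_0 − rank ∂_1 = 8 − 7 = 1, and the invariant factors of ∂_1 are all 1, so H_0 ≅ Z.

(K is a triangulation of the torus T^2.)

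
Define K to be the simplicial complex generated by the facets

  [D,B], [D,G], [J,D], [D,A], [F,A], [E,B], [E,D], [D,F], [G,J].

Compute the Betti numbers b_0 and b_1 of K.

We work with the vertex ordering A < B < D < E < F < G < J. The simplices of K, each written with vertices in increasing order, are:

  0-simplices (7): A, B, D, E, F, G, J
  1-simplices (9): AD, AF, BD, BE, DE, DF, DG, DJ, GJ

Hence C_0 ≅ Z^7, C_1 ≅ Z^9.

The boundary map ∂_1: C_1 → C_0 sends each edge [p,q] (with p < q) to q − p. For instance
  ∂AF = F − A.
As a 7×9 matrix over Z this has rank 6, with invariant factors (1,1,1,1,1,1).

Computing H_k = (kernel of ∂_k) / (image of ∂_{k+1}):

  H_0: rank C_0 − rank ∂_1 = 7 − 6 = 1, and the invariant factors of ∂_1 are all 1, so H_0 ≅ Z.
  H_1: rank ker ∂_1 − rank ∂_2 = (9 − 6) − 0 = 3, and there is no ∂_2, so H_1 ≅ Z^3.

As a check, the Euler characteristic is 7 − 9 = -2, which agrees with 1 − 3 = -2.

Hence the Betti numbers are b_0 = 1, b_1 = 3.

b_0 = 1, b_1 = 3.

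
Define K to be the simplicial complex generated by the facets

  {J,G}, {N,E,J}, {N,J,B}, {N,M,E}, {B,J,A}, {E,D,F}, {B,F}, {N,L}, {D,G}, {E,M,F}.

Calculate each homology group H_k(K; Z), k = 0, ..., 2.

H_0 = Z,  H_1 = Z^2,  H_2 = 0.

Order the vertices as A < B < D < E < F < G < J < L < M < N. Listing each simplex with vertices in this order, K has dimension 2 with simplices:

  0-simplices (10): A, B, D, E, F, G, J, L, M, N
  1-simplices (17): AB, AJ, BF, BJ, BN, DE, DF, DG, EF, EJ, EM, EN, FM, GJ, JN, LN, MN
  2-simplices (6): ABJ, BJN, DEF, EFM, EJN, EMN

giving chain groups C_0 ≅ Z^10, C_1 ≅ Z^17, C_2 ≅ Z^6.

∂_1: C_1 → C_0 maps an edge to its endpoints' difference, ∂[p,q] = q − p. For instance
  ∂AJ = J − A.
As a 10×17 matrix over Z this has rank 9, with invariant factors (1,1,1,1,1,1,1,1,1).

∂_2: C_2 → C_1 maps a triangle to the signed sum of its edges. For instance
  ∂EJN = JN − EN + EJ,
  ∂ABJ = BJ − AJ + AB.
As a 17×6 matrix over Z this has rank 6, with invariant factors (1,1,1,1,1,1).

Reading off H_k = ker ∂_k / im ∂_{k+1}:

  H_0: rank C_0 − rank ∂_1 = 10 − 9 = 1, and the invariant factors of ∂_1 are all 1, so H_0 = Z.
  H_1: rank ker ∂_1 − rank ∂_2 = (17 − 9) − 6 = 2, and the invariant factors of ∂_2 are all 1, so H_1 = Z^2.
  H_2: rank ker ∂_2 − rank ∂_3 = (6 − 6) − 0 = 0, and there is no ∂_3, so H_2 = 0.

As a check, the Euler characteristic is 10 − 17 + 6 = -1, which agrees with 1 − 2 + 0 = -1.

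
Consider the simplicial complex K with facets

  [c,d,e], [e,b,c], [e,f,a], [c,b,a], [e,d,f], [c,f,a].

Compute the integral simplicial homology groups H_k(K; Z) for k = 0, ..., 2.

Take the total order a < b < c < d < e < f on the vertex set. Then K (dimension 2) consists of the simplices:

  0-simplices (6): a, b, c, d, e, f
  1-simplices (12): ab, ac, ae, af, bc, be, cd, ce, cf, de, df, ef
  2-simplices (6): abc, acf, aef, bce, cde, def

giving chain groups C_0 ≅ Z^6, C_1 ≅ Z^12, C_2 ≅ Z^6.

∂_1: C_1 → C_0 maps an edge to its endpoints' difference, ∂[p,q] = q − p.
The 6×12 boundary matrix has rank 5 and Smith normal form diag(1,1,1,1,1).

The boundary map ∂_2: C_2 → C_1 acts by ∂[p,q,r] = [q,r] − [p,r] + [p,q]. For instance
  ∂abc = bc − ac + ab,
  ∂acf = cf − af + ac.
This gives a 12×6 integer matrix of rank 6; reducing to Smith normal form yields diagonal entries (1,1,1,1,1,1).

From H_k ≅ ker(∂_k) / im(∂_{k+1}) we obtain:

  H_0: rank C_0 − rank ∂_1 = 6 − 5 = 1, and the invariant factors of ∂_1 are all 1, so H_0 = Z.
  H_1: rank ker ∂_1 − rank ∂_2 = (12 − 5) − 6 = 1, and the invariant factors of ∂_2 are all 1, so H_1 = Z.
  H_2: rank ker ∂_2 − rank ∂_3 = (6 − 6) − 0 = 0, and there is no ∂_3, so H_2 = 0.

As a check, the Euler characteristic is 6 − 12 + 6 = 0, which agrees with 1 − 1 + 0 = 0.

H_0 ≅ Z,  H_1 ≅ Z,  H_2 = 0.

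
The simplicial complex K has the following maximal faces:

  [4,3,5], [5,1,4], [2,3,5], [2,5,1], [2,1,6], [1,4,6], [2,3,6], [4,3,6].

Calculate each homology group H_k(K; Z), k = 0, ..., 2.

H_0 ≅ Z,  H_1 = 0,  H_2 ≅ Z.

We work with the vertex ordering 1 < 2 < 3 < 4 < 5 < 6. The simplices of K, each written with vertices in increasing order, are:

  0-simplices (6): [1], [2], [3], [4], [5], [6]
  1-simplices (12): [1,2], [1,4], [1,5], [1,6], [2,3], [2,5], [2,6], [3,4], [3,5], [3,6], [4,5], [4,6]
  2-simplices (8): [1,2,5], [1,2,6], [1,4,5], [1,4,6], [2,3,5], [2,3,6], [3,4,5], [3,4,6]

giving chain groups C_0 ≅ Z^6, C_1 ≅ Z^12, C_2 ≅ Z^8.

Boundary ∂_1: C_1 → C_0 sends each edge [p,q] (with p < q) to q − p.
The resulting 6×12 matrix has rank 5, and its Smith normal form has invariant factors (1,1,1,1,1).

∂_2: C_2 → C_1 maps a triangle to the signed sum of its edges. For instance
  ∂[1,2,6] = [2,6] − [1,6] + [1,2],
  ∂[3,4,5] = [4,5] − [3,5] + [3,4].
The 12×8 boundary matrix has rank 7 and Smith normal form diag(1,1,1,1,1,1,1).

From H_k ≅ ker(∂_k) / im(∂_{k+1}) we obtain:

  H_0: rank C_0 − rank ∂_1 = 6 − 5 = 1, and the invariant factors of ∂_1 are all 1, so H_0 = Z.
  H_1: rank ker ∂_1 − rank ∂_2 = (12 − 5) − 7 = 0, and the invariant factors of ∂_2 are all 1, so H_1 = 0.
  H_2: rank ker ∂_2 − rank ∂_3 = (8 − 7) − 0 = 1, and there is no ∂_3, so H_2 = Z.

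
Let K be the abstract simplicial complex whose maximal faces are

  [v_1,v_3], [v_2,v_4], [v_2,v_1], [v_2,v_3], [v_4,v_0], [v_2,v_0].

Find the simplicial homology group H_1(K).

Order the vertices as v_0 < v_1 < v_2 < v_3 < v_4. Listing each simplex with vertices in this order, K has dimension 1 with simplices:

  0-simplices (5): [v_0], [v_1], [v_2], [v_3], [v_4]
  1-simplices (6): [v_0,v_2], [v_0,v_4], [v_1,v_2], [v_1,v_3], [v_2,v_3], [v_2,v_4]

so the chain groups are C_0 ≅ Z^5, C_1 ≅ Z^6.

∂_1: C_1 → C_0 sends each edge [p,q] (with p < q) to q − p. For instance
  ∂[v_0,v_4] = [v_4] − [v_0].
As a 5×6 matrix over Z this has rank 4, with invariant factors (1,1,1,1).

From H_k ≅ ker(∂_k) / im(∂_{k+1}) we obtain:

  H_1: rank ker ∂_1 − rank ∂_2 = (6 − 4) − 0 = 2, and there is no ∂_2, so H_1 ≅ Z^2.

(K is a triangulation of a wedge of 2 circles.)

H_1 ≅ Z^2.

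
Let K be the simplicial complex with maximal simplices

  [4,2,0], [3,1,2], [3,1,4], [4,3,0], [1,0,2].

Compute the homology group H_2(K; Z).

H_2 = 0.

We work with the vertex ordering 0 < 1 < 2 < 3 < 4. The simplices of K, each written with vertices in increasing order, are:

  0-simplices (5): [0], [1], [2], [3], [4]
  1-simplices (10): [0,1], [0,2], [0,3], [0,4], [1,2], [1,3], [1,4], [2,3], [2,4], [3,4]
  2-simplices (5): [0,1,2], [0,2,4], [0,3,4], [1,2,3], [1,3,4]

giving chain groups C_0 ≅ Z^5, C_1 ≅ Z^10, C_2 ≅ Z^5.

Boundary ∂_1: C_1 → C_0 is given by ∂[p,q] = [q] − [p]. For instance
  ∂[1,3] = [3] − [1].
The 5×10 boundary matrix has rank 4 and Smith normal form diag(1,1,1,1).

Boundary ∂_2: C_2 → C_1 sends each 2-simplex [p,q,r] to [q,r] − [p,r] + [p,q]. For instance
  ∂[0,1,2] = [1,2] − [0,2] + [0,1],
  ∂[0,2,4] = [2,4] − [0,4] + [0,2].
As a 10×5 matrix over Z this has rank 5, with invariant factors (1,1,1,1,1).

From H_k ≅ ker(∂_k) / im(∂_{k+1}) we obtain:

  H_2: rank ker ∂_2 − rank ∂_3 = (5 − 5) − 0 = 0, and there is no ∂_3, so H_2 ≅ 0.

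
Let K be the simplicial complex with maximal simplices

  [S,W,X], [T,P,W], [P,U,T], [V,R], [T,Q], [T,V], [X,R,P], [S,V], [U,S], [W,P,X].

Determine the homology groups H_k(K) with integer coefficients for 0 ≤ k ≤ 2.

H_0 ≅ Z,  H_1 ≅ Z^3,  H_2 = 0.

Order the vertices as P < Q < R < S < T < U < V < W < X. Listing each simplex with vertices in this order, K has dimension 2 with simplices:

  0-simplices (9): P, Q, R, S, T, U, V, W, X
  1-simplices (16): PR, PT, PU, PW, PX, QT, RV, RX, SU, SV, SW, SX, TU, TV, TW, WX
  2-simplices (5): PRX, PTU, PTW, PWX, SWX

Hence C_0 ≅ Z^9, C_1 ≅ Z^16, C_2 ≅ Z^5.

Boundary ∂_1: C_1 → C_0 is given by ∂[p,q] = [q] − [p]. For instance
  ∂WX = X − W.
The 9×16 boundary matrix has rank 8 and Smith normal form diag(1,1,1,1,1,1,1,1).

∂_2: C_2 → C_1 acts by ∂[p,q,r] = [q,r] − [p,r] + [p,q]. For instance
  ∂PRX = RX − PX + PR,
  ∂PTW = TW − PW + PT.
The 16×5 boundary matrix has rank 5 and Smith normal form diag(1,1,1,1,1).

Computing H_k = (kernel of ∂_k) / (image of ∂_{k+1}):

  H_0: rank C_0 − rank ∂_1 = 9 − 8 = 1, and the invariant factors of ∂_1 are all 1, so H_0 ≅ Z.
  H_1: rank ker ∂_1 − rank ∂_2 = (16 − 8) − 5 = 3, and the invariant factors of ∂_2 are all 1, so H_1 ≅ Z^3.
  H_2: rank ker ∂_2 − rank ∂_3 = (5 − 5) − 0 = 0, and there is no ∂_3, so H_2 ≅ 0.

As a check, the Euler characteristic is 9 − 16 + 5 = -2, which agrees with 1 − 3 + 0 = -2.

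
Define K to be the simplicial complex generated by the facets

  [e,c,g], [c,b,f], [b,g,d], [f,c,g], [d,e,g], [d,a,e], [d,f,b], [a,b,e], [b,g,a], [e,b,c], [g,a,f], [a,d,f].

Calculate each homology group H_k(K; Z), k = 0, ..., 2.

H_0 ≅ Z,  H_1 ≅ Z/2,  H_2 = 0.

Fix the vertex order a < b < c < d < e < f < g and write every simplex with vertices in increasing order. Then dim K = 2 and the simplices of K are:

  0-simplices (7): a, b, c, d, e, f, g
  1-simplices (18): ab, ad, ae, af, ag, bc, bd, be, bf, bg, ce, cf, cg, de, df, dg, eg, fg
  2-simplices (12): abe, abg, ade, adf, afg, bce, bcf, bdf, bdg, ceg, cfg, deg

giving chain groups C_0 ≅ Z^7, C_1 ≅ Z^18, C_2 ≅ Z^12.

∂_1: C_1 → C_0 sends each edge [p,q] (with p < q) to q − p. For instance
  ∂de = e − d.
The 7×18 boundary matrix has rank 6 and Smith normal form diag(1,1,1,1,1,1).

The boundary map ∂_2: C_2 → C_1 acts by ∂[p,q,r] = [q,r] − [p,r] + [p,q]. For instance
  ∂deg = eg − dg + de,
  ∂ade = de − ae + ad.
The resulting 18×12 matrix has rank 12, and its Smith normal form has invariant factors (1,1,1,1,1,1,1,1,1,1,1,2).

Reading off H_k = ker ∂_k / im ∂_{k+1}:

  H_0: rank C_0 − rank ∂_1 = 7 − 6 = 1, and the invariant factors of ∂_1 are all 1, so H_0 ≅ Z.
  H_1: rank ker ∂_1 − rank ∂_2 = (18 − 6) − 12 = 0, and ∂_2 has invariant factor 2 > 1, so H_1 ≅ Z/2.
  H_2: rank ker ∂_2 − rank ∂_3 = (12 − 12) − 0 = 0, and there is no ∂_3, so H_2 ≅ 0.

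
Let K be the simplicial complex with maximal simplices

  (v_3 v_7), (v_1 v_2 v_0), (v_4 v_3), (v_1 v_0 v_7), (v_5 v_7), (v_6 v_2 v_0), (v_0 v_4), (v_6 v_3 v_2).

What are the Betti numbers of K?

b_0 = 1, b_1 = 2, b_2 = 0.

We work with the vertex ordering v_0 < v_1 < v_2 < v_3 < v_4 < v_5 < v_6 < v_7. The simplices of K, each written with vertices in increasing order, are:

  0-simplices (8): [v_0], [v_1], [v_2], [v_3], [v_4], [v_5], [v_6], [v_7]
  1-simplices (13): [v_0,v_1], [v_0,v_2], [v_0,v_4], [v_0,v_6], [v_0,v_7], [v_1,v_2], [v_1,v_7], [v_2,v_3], [v_2,v_6], [v_3,v_4], [v_3,v_6], [v_3,v_7], [v_5,v_7]
  2-simplices (4): [v_0,v_1,v_2], [v_0,v_1,v_7], [v_0,v_2,v_6], [v_2,v_3,v_6]

giving chain groups C_0 ≅ Z^8, C_1 ≅ Z^13, C_2 ≅ Z^4.

Boundary ∂_1: C_1 → C_0 sends each edge [p,q] (with p < q) to q − p.
The resulting 8×13 matrix has rank 7, and its Smith normal form has invariant factors (1,1,1,1,1,1,1).

Boundary ∂_2: C_2 → C_1 sends each 2-simplex [p,q,r] to [q,r] − [p,r] + [p,q]. For instance
  ∂[v_0,v_2,v_6] = [v_2,v_6] − [v_0,v_6] + [v_0,v_2],
  ∂[v_0,v_1,v_7] = [v_1,v_7] − [v_0,v_7] + [v_0,v_1].
The resulting 13×4 matrix has rank 4, and its Smith normal form has invariant factors (1,1,1,1).

Reading off H_k = ker ∂_k / im ∂_{k+1}:

  H_0: rank C_0 − rank ∂_1 = 8 − 7 = 1, and the invariant factors of ∂_1 are all 1, so H_0 = Z.
  H_1: rank ker ∂_1 − rank ∂_2 = (13 − 7) − 4 = 2, and the invariant factors of ∂_2 are all 1, so H_1 = Z^2.
  H_2: rank ker ∂_2 − rank ∂_3 = (4 − 4) − 0 = 0, and there is no ∂_3, so H_2 = 0.

Hence the Betti numbers are b_0 = 1, b_1 = 2, b_2 = 0.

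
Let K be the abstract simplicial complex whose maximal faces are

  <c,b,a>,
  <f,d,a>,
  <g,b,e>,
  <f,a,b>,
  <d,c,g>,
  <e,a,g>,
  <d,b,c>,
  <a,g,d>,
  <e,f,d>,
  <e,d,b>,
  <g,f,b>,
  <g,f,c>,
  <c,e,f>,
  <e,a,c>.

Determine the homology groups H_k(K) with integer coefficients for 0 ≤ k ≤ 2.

H_0 = Z,  H_1 = Z^2,  H_2 = Z.

We work with the vertex ordering a < b < c < d < e < f < g. The simplices of K, each written with vertices in increasing order, are:

  0-simplices (7): a, b, c, d, e, f, g
  1-simplices (21): ab, ac, ad, ae, af, ag, bc, bd, be, bf, bg, cd, ce, cf, cg, de, df, dg, ef, eg, fg
  2-simplices (14): abc, abf, ace, adf, adg, aeg, bcd, bde, beg, bfg, cdg, cef, cfg, def

Hence C_0 ≅ Z^7, C_1 ≅ Z^21, C_2 ≅ Z^14.

The boundary map ∂_1: C_1 → C_0 maps an edge to its endpoints' difference, ∂[p,q] = q − p. For instance
  ∂cg = g − c.
The resulting 7×21 matrix has rank 6, and its Smith normal form has invariant factors (1,1,1,1,1,1).

∂_2: C_2 → C_1 acts by ∂[p,q,r] = [q,r] − [p,r] + [p,q]. For instance
  ∂bcd = cd − bd + bc,
  ∂cdg = dg − cg + cd.
The 21×14 boundary matrix has rank 13 and Smith normal form diag(1,1,1,1,1,1,1,1,1,1,1,1,1).

Now H_k = ker ∂_k / im ∂_{k+1}, so:

  H_0: rank C_0 − rank ∂_1 = 7 − 6 = 1, and the invariant factors of ∂_1 are all 1, so H_0 ≅ Z.
  H_1: rank ker ∂_1 − rank ∂_2 = (21 − 6) − 13 = 2, and the invariant factors of ∂_2 are all 1, so H_1 ≅ Z^2.
  H_2: rank ker ∂_2 − rank ∂_3 = (14 − 13) − 0 = 1, and there is no ∂_3, so H_2 ≅ Z.

As a check, the Euler characteristic is 7 − 21 + 14 = 0, which agrees with 1 − 2 + 1 = 0.
(K is a triangulation of the torus T^2.)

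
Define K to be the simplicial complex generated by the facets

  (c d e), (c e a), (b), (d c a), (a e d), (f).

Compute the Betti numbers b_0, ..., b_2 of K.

b_0 = 3, b_1 = 0, b_2 = 1.

We work with the vertex ordering a < b < c < d < e < f. The simplices of K, each written with vertices in increasing order, are:

  0-simplices (6): a, b, c, d, e, f
  1-simplices (6): ac, ad, ae, cd, ce, de
  2-simplices (4): acd, ace, ade, cde

Hence C_0 ≅ Z^6, C_1 ≅ Z^6, C_2 ≅ Z^4.

∂_1: C_1 → C_0 sends each edge [p,q] (with p < q) to q − p. For instance
  ∂de = e − d.
As a 6×6 matrix over Z this has rank 3, with invariant factors (1,1,1).

The boundary map ∂_2: C_2 → C_1 acts by ∂[p,q,r] = [q,r] − [p,r] + [p,q]. For instance
  ∂ade = de − ae + ad,
  ∂ace = ce − ae + ac.
This gives a 6×4 integer matrix of rank 3; reducing to Smith normal form yields diagonal entries (1,1,1).

From H_k ≅ ker(∂_k) / im(∂_{k+1}) we obtain:

  H_0: rank C_0 − rank ∂_1 = 6 − 3 = 3, and the invariant factors of ∂_1 are all 1, so H_0 = Z^3.
  H_1: rank ker ∂_1 − rank ∂_2 = (6 − 3) − 3 = 0, and the invariant factors of ∂_2 are all 1, so H_1 = 0.
  H_2: rank ker ∂_2 − rank ∂_3 = (4 − 3) − 0 = 1, and there is no ∂_3, so H_2 = Z.

As a check, the Euler characteristic is 6 − 6 + 4 = 4, which agrees with 3 − 0 + 1 = 4.
(K is a triangulation of the disjoint union of the 2-sphere S^2 and a set of 2 points.)

Hence the Betti numbers are b_0 = 3, b_1 = 0, b_2 = 1.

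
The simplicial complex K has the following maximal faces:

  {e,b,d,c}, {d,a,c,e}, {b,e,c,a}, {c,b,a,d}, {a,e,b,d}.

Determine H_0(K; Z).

H_0 = Z.

Take the total order a < b < c < d < e on the vertex set. Then K (dimension 3) consists of the simplices:

  0-simplices (5): a, b, c, d, e
  1-simplices (10): ab, ac, ad, ae, bc, bd, be, cd, ce, de
  2-simplices (10): abc, abd, abe, acd, ace, ade, bcd, bce, bde, cde
  3-simplices (5): abcd, abce, abde, acde, bcde

so the chain groups are C_0 ≅ Z^5, C_1 ≅ Z^10, C_2 ≅ Z^10, C_3 ≅ Z^5.

Boundary ∂_1: C_1 → C_0 maps an edge to its endpoints' difference, ∂[p,q] = q − p.
As a 5×10 matrix over Z this has rank 4, with invariant factors (1,1,1,1).

Boundary ∂_2: C_2 → C_1 sends each 2-simplex [p,q,r] to [q,r] − [p,r] + [p,q]. For instance
  ∂ace = ce − ae + ac,
  ∂acd = cd − ad + ac.
This gives a 10×10 integer matrix of rank 6; reducing to Smith normal form yields diagonal entries (1,1,1,1,1,1).

The boundary map ∂_3: C_3 → C_2 sends each 3-simplex σ to the alternating sum Σ_i (−1)^i (σ with its i-th vertex removed). For instance
  ∂abde = bde − ade + abe − abd,
  ∂bcde = cde − bde + bce − bcd.
The resulting 10×5 matrix has rank 4, and its Smith normal form has invariant factors (1,1,1,1).

Now H_k = ker ∂_k / im ∂_{k+1}, so:

  H_0: rank C_0 − rank ∂_1 = 5 − 4 = 1, and the invariant factors of ∂_1 are all 1, so H_0 = Z.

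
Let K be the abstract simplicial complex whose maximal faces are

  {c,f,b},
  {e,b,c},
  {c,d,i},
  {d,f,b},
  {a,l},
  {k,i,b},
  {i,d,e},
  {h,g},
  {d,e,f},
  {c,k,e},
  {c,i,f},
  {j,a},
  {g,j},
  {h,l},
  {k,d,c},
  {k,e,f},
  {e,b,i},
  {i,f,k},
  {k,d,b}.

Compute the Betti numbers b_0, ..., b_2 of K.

We work with the vertex ordering a < b < c < d < e < f < g < h < i < j < k < l. The simplices of K, each written with vertices in increasing order, are:

  0-simplices (12): a, b, c, d, e, f, g, h, i, j, k, l
  1-simplices (26): aj, al, bc, bd, be, bf, bi, bk, cd, ce, cf, ci, ck, de, df, di, dk, ef, ei, ek, fi, fk, gh, gj, hl, ik
  2-simplices (14): bce, bcf, bdf, bdk, bei, bik, cdi, cdk, cek, cfi, def, dei, efk, fik

Hence C_0 ≅ Z^12, C_1 ≅ Z^26, C_2 ≅ Z^14.

Boundary ∂_1: C_1 → C_0 is given by ∂[p,q] = [q] − [p]. For instance
  ∂di = i − d.
The resulting 12×26 matrix has rank 10, and its Smith normal form has invariant factors (1,1,1,1,1,1,1,1,1,1).

The boundary map ∂_2: C_2 → C_1 maps a triangle to the signed sum of its edges. For instance
  ∂cdi = di − ci + cd,
  ∂bei = ei − bi + be.
The resulting 26×14 matrix has rank 13, and its Smith normal form has invariant factors (1,1,1,1,1,1,1,1,1,1,1,1,1).

Now H_k = ker ∂_k / im ∂_{k+1}, so:

  H_0: rank C_0 − rank ∂_1 = 12 − 10 = 2, and the invariant factors of ∂_1 are all 1, so H_0 ≅ Z^2.
  H_1: rank ker ∂_1 − rank ∂_2 = (26 − 10) − 13 = 3, and the invariant factors of ∂_2 are all 1, so H_1 ≅ Z^3.
  H_2: rank ker ∂_2 − rank ∂_3 = (14 − 13) − 0 = 1, and there is no ∂_3, so H_2 ≅ Z.

(K is a triangulation of the disjoint union of the torus T^2 and the circle S^1.)

Hence the Betti numbers are b_0 = 2, b_1 = 3, b_2 = 1.

b_0 = 2, b_1 = 3, b_2 = 1.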